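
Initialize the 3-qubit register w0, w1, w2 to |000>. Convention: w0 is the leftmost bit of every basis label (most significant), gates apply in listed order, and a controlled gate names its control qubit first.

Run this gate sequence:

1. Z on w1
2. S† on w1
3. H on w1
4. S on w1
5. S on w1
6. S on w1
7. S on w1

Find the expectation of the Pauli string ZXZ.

The observable ZXZ averages to 1. Key observation: steps 4-7 multiply out to the identity, so the circuit reduces to the remaining gates.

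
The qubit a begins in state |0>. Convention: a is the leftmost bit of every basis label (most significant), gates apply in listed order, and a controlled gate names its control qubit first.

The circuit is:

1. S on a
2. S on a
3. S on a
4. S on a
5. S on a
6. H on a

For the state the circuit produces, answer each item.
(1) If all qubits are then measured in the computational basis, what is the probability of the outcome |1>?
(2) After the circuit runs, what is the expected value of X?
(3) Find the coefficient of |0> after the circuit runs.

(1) The probability of measuring |1> is 1/2. Key observation: steps 1-4 multiply out to the identity, so the circuit reduces to the remaining gates.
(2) The expectation value of X is 1.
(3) |0> carries amplitude sqrt(2)/2 in the final state.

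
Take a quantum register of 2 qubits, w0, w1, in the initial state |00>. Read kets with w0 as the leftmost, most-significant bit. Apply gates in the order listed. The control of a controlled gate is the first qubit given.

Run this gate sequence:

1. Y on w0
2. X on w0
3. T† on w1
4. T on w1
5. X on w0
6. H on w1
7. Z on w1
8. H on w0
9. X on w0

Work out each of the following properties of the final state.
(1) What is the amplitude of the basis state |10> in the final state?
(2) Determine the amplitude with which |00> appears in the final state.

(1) The final state's coefficient on |10> equals I/2.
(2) The final state's coefficient on |00> equals -I/2.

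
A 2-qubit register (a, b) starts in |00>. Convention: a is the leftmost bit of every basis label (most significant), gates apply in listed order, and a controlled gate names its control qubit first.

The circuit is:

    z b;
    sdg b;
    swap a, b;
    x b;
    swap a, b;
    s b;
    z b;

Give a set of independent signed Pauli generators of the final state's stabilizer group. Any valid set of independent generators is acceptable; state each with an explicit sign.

The stabilizer group can be generated by -ZI, +IZ, among other valid generating sets.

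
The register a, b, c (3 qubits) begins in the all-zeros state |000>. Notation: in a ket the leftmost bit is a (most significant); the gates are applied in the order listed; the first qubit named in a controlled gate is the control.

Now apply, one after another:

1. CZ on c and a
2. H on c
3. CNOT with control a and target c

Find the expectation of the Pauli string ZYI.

In the final state, ZYI has expectation 0.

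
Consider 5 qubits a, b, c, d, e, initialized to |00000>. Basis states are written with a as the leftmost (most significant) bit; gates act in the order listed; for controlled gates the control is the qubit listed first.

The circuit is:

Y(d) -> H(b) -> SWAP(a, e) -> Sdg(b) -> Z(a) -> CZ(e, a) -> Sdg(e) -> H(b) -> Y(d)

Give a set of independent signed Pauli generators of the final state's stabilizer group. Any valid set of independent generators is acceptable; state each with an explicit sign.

One valid set of independent stabilizer generators is +IYIII, +ZIIII, +IIZII, +IIIZI, +IIIIZ (any independent generating set of the same group is equally correct).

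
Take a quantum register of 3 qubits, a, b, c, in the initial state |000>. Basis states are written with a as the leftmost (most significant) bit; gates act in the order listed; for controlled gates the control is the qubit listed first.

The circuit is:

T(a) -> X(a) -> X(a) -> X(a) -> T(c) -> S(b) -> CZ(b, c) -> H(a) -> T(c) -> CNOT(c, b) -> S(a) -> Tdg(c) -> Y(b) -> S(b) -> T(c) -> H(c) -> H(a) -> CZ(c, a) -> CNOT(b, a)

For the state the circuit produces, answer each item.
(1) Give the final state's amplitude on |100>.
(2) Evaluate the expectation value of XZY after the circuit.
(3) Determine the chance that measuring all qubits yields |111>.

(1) The final state's coefficient on |100> equals 0.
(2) The observable XZY averages to 1.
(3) The probability of measuring |111> is 1/4.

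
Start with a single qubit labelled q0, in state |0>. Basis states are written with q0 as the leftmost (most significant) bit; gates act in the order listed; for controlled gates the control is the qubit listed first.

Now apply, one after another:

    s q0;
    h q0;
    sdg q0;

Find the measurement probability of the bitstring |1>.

Outcome |1> occurs with probability 1/2.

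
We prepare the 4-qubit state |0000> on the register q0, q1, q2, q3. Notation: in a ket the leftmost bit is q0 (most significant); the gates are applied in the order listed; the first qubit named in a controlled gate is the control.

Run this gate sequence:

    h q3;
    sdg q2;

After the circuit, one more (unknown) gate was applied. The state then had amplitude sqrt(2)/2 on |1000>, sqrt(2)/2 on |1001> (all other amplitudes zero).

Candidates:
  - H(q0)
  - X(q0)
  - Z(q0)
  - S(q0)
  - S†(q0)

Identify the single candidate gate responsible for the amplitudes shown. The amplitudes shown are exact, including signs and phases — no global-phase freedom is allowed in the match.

It was X(q0) that produced the state shown.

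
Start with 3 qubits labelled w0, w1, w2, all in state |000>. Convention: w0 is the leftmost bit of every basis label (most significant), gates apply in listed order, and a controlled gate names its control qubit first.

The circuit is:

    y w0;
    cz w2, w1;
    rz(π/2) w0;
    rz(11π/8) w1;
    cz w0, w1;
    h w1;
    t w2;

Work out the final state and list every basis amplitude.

The resulting statevector has amplitude sqrt(2)*exp(I*pi/16)/2 on |100>, sqrt(2)*exp(I*pi/16)/2 on |110>, and 0 on every other basis state.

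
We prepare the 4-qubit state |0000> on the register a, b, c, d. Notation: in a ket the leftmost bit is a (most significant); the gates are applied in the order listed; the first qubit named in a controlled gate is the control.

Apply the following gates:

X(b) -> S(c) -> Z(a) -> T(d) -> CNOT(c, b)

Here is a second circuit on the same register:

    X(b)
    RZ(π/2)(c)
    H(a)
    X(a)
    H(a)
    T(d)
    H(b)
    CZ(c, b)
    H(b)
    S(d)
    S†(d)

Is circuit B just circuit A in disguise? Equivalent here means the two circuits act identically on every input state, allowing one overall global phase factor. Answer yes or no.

Yes — the two circuits implement the same unitary up to a global phase.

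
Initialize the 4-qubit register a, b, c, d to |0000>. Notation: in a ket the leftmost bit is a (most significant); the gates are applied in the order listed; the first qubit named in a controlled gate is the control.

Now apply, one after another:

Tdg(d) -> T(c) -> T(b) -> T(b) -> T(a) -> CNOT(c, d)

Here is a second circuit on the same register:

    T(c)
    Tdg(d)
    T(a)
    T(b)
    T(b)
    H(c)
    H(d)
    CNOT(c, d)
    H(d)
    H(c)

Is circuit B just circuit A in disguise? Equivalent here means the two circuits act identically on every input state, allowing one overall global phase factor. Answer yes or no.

No — the two circuits implement different unitaries, even allowing a global phase.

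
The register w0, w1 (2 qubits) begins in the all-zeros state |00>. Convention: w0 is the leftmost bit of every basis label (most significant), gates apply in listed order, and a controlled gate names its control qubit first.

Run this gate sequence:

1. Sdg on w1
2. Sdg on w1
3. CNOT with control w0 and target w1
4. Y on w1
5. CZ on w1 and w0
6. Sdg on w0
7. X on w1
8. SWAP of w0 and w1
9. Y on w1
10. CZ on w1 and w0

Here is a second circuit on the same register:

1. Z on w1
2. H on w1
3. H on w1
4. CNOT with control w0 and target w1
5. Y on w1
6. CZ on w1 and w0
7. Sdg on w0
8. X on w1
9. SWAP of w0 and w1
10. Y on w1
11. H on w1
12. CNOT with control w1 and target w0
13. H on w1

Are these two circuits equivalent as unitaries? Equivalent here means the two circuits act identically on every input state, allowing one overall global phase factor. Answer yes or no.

No, they are not equivalent — no single phase factor reconciles the two unitaries.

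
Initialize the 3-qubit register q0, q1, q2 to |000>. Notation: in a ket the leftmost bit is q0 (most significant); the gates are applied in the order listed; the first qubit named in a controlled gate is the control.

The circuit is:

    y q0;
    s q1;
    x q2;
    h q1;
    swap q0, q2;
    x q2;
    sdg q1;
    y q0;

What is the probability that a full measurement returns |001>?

Outcome |001> occurs with probability 0.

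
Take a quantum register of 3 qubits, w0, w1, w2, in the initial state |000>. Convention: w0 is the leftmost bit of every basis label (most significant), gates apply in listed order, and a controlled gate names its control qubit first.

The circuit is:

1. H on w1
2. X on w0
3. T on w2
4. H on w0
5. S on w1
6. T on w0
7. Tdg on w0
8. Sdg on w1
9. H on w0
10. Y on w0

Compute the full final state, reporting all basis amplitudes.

After the circuit, the state carries amplitude -sqrt(2)*I/2 on |000>, -sqrt(2)*I/2 on |010>, and 0 on every other basis state. Key observation: gates 4-9 undo each other exactly, leaving only the rest of the circuit to track.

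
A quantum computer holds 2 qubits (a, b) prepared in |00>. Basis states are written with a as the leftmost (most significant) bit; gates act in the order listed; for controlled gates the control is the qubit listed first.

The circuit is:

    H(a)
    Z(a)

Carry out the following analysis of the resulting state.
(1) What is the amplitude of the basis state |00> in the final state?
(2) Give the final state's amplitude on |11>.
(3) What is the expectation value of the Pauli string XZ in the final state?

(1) The final state's coefficient on |00> equals sqrt(2)/2.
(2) The amplitude on |11> is 0.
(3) The expectation value of XZ is -1.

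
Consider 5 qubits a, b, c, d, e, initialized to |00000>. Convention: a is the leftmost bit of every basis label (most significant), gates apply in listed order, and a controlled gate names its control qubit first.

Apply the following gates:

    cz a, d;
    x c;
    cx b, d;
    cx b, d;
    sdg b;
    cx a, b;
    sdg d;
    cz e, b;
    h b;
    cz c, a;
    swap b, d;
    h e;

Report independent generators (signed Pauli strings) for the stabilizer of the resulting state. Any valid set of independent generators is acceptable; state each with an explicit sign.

One valid set of independent stabilizer generators is +IIIXI, +IIIIX, +ZIIII, +IZIII, -IIZII (any independent generating set of the same group is equally correct). Key observation: steps 3-4 multiply out to the identity, so the circuit reduces to the remaining gates.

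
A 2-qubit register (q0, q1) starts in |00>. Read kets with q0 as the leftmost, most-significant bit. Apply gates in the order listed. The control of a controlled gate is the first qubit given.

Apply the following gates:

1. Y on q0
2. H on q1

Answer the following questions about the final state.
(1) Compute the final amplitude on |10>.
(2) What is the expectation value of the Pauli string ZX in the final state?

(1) The final state's coefficient on |10> equals sqrt(2)*I/2.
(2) The expectation value of ZX is -1.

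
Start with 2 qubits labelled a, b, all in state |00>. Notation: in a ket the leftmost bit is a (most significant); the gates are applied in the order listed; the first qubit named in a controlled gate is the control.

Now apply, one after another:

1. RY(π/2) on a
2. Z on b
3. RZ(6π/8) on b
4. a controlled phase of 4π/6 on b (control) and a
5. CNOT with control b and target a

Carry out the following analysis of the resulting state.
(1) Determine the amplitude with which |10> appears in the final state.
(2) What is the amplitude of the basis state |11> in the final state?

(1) The final state's coefficient on |10> equals -sqrt(2)*exp(5*I*pi/8)/2.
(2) |11> carries amplitude 0 in the final state.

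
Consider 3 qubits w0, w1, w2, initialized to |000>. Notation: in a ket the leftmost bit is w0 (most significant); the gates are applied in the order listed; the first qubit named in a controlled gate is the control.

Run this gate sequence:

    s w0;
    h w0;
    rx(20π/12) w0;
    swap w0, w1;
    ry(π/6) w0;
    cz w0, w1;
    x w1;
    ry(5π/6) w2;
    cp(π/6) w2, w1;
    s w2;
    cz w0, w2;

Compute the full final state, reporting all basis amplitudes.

The final amplitudes are -sqrt(6)/16 - sqrt(2)*I/16 on |000>, sqrt(6)*(1 - 2*I)/16 + sqrt(2)*(2 - 3*I)/16 on |001>, -sqrt(6)/16 - sqrt(2)*I/16 on |010>, -sqrt(6)*exp(2*I*pi/3)/8 - 3*sqrt(2)*exp(2*I*pi/3)/16 + sqrt(6)*exp(I*pi/6)/16 + sqrt(2)*exp(I*pi/6)/8 on |011>, sqrt(6)*(2 - I)/16 + sqrt(2)*(-3 + 2*I)/16 on |100>, sqrt(2)/16 - sqrt(6)*I/16 on |101>, sqrt(2)*(3 - 2*I)/16 + sqrt(6)*(-2 + I)/16 on |110>, -sqrt(2)*exp(I*pi/6)/16 + sqrt(6)*exp(2*I*pi/3)/16 on |111>.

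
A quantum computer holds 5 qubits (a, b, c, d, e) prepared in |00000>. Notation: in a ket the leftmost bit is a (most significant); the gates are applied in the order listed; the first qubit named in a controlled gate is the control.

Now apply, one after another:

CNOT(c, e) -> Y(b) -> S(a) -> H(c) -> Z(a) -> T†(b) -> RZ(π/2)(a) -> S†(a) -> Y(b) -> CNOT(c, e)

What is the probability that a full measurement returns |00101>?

A full measurement returns |00101> with probability 1/2.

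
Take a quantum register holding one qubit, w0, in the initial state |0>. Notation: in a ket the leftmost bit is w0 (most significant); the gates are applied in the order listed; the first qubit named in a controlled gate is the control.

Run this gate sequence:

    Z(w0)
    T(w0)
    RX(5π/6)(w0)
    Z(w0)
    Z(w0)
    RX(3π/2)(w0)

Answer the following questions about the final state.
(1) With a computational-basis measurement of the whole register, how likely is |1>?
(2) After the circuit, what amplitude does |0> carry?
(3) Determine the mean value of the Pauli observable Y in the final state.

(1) The probability of measuring |1> is 1/4.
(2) |0> carries amplitude -sqrt(3)/2 in the final state.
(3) The observable Y averages to -sqrt(3)/2.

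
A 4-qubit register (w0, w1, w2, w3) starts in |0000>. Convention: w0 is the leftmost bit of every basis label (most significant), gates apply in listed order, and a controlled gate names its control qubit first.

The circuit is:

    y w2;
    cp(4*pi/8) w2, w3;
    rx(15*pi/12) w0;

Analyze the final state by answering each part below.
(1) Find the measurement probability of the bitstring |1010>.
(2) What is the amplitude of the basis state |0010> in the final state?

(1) The probability of measuring |1010> is sqrt(2)/4 + 1/2.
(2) The amplitude on |0010> is -I*sqrt(2 - sqrt(2))/2.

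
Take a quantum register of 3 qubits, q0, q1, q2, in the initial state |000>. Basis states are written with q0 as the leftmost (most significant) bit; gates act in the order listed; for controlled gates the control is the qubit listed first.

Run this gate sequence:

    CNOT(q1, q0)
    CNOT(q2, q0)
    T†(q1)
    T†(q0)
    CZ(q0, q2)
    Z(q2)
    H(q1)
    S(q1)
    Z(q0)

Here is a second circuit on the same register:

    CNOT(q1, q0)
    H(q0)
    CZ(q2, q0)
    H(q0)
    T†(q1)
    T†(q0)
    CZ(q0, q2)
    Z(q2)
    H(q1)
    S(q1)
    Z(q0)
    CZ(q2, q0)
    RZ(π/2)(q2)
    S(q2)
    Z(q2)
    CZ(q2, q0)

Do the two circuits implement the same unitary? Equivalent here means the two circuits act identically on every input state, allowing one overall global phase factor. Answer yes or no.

Yes — the two circuits implement the same unitary up to a global phase.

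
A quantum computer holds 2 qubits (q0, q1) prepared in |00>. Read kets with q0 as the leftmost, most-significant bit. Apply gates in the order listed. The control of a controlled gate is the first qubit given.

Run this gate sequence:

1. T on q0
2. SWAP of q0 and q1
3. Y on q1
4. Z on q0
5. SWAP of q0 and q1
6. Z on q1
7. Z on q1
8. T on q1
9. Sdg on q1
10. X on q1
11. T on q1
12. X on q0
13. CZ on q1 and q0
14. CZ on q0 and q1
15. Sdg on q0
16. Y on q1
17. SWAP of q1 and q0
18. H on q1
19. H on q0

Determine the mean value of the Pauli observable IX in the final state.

In the final state, IX has expectation 1.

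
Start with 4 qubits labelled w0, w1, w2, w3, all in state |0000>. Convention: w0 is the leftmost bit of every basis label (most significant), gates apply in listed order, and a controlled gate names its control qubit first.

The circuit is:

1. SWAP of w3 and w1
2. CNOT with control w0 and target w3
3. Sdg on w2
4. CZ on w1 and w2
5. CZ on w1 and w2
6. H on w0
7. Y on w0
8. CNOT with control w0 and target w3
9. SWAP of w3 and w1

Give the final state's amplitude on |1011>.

|1011> carries amplitude 0 in the final state.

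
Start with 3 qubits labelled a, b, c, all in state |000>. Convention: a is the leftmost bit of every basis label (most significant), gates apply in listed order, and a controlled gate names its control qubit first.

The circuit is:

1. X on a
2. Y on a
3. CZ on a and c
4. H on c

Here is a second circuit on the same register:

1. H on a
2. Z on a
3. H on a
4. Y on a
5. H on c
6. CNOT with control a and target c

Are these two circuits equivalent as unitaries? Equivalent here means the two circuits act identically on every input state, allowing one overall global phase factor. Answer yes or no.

Yes — the two circuits implement the same unitary up to a global phase.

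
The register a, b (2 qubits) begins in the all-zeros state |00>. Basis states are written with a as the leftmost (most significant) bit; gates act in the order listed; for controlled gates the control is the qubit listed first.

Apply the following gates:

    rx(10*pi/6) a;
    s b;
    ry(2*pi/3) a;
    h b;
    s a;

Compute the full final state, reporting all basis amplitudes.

The resulting statevector has amplitude sqrt(6)*(-1 + I)/8 on |00>, sqrt(6)*(-1 + I)/8 on |01>, sqrt(2)*(1 - 3*I)/8 on |10>, sqrt(2)*(1 - 3*I)/8 on |11>.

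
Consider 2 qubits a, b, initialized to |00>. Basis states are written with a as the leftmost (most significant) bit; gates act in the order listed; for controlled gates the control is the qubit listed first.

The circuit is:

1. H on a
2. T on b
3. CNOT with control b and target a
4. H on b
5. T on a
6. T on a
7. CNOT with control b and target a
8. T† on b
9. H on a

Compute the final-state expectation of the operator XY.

The expectation value of XY is sqrt(2)/2.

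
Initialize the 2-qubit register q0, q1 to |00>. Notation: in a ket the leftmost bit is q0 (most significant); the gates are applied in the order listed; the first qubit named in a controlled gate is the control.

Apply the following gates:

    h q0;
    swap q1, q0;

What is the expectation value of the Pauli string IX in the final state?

The observable IX averages to 1.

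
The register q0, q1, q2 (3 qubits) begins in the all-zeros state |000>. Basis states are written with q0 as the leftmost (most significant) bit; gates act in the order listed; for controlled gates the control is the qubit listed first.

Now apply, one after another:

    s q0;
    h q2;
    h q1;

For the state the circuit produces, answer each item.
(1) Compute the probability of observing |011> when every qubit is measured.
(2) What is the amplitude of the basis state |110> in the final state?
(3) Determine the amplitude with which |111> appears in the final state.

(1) A full measurement returns |011> with probability 1/4.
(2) |110> carries amplitude 0 in the final state.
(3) The final state's coefficient on |111> equals 0.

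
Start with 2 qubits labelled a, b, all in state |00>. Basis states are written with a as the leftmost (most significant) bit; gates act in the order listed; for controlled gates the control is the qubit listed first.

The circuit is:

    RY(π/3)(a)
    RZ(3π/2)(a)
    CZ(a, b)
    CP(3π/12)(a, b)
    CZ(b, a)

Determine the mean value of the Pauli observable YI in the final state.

The expectation value of YI is -sqrt(3)/2.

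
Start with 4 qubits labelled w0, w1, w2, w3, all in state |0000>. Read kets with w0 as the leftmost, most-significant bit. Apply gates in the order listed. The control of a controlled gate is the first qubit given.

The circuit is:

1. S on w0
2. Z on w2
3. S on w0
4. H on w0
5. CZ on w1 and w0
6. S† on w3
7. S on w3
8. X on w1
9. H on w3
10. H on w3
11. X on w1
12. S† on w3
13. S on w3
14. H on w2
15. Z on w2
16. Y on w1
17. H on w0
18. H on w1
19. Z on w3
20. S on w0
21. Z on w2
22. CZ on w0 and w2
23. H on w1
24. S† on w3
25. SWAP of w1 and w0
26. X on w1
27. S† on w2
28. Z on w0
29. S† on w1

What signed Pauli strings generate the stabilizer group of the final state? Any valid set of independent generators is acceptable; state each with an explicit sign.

The stabilizer group can be generated by -IIYI, -ZIII, -IZII, +IIIZ, among other valid generating sets. Key observation: gates 6-13 undo each other exactly, leaving only the rest of the circuit to track.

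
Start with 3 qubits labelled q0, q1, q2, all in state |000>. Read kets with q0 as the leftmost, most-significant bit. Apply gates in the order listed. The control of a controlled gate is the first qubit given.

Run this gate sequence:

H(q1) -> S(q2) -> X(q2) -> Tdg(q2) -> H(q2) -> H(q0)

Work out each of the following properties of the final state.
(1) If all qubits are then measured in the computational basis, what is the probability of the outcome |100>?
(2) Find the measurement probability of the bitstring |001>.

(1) The probability of measuring |100> is 1/8.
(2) The probability of measuring |001> is 1/8.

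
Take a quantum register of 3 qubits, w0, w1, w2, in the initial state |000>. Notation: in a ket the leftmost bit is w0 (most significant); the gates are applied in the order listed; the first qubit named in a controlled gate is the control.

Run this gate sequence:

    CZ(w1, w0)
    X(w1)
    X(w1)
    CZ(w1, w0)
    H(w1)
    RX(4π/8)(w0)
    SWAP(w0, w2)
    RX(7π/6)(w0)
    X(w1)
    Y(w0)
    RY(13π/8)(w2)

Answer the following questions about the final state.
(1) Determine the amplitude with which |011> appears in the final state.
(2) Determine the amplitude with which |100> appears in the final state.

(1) The final state's coefficient on |011> equals -sqrt(6)*sin(3*pi/16)/8 - sqrt(2)*sin(3*pi/16)/8 - sqrt(6)*I*cos(3*pi/16)/8 - sqrt(2)*I*cos(3*pi/16)/8. Key observation: the block from step 1 through step 4 cancels to the identity and can be dropped.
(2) |100> carries amplitude -sqrt(2)*sin(3*pi/16)/8 + sqrt(6)*sin(3*pi/16)/8 - sqrt(2)*I*cos(3*pi/16)/8 + sqrt(6)*I*cos(3*pi/16)/8 in the final state.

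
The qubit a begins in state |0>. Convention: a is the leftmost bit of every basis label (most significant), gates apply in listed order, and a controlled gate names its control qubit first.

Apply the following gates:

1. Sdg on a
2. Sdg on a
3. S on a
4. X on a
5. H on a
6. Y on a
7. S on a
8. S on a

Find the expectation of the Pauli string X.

The observable X averages to -1.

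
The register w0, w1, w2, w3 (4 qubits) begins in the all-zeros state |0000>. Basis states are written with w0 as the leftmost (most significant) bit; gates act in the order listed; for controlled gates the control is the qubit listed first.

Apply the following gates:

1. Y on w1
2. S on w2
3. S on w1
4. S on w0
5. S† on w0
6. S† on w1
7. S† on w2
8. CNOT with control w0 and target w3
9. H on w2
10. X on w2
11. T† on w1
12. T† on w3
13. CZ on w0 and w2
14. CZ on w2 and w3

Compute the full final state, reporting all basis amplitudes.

The resulting statevector has amplitude sqrt(2)*exp(I*pi/4)/2 on |0100>, sqrt(2)*exp(I*pi/4)/2 on |0110>, and 0 on every other basis state.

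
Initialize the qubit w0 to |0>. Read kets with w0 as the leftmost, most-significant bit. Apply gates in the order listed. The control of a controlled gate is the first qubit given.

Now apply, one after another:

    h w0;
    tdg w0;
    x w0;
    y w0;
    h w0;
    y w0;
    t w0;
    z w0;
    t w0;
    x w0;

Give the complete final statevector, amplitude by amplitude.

The final amplitudes are -I/2 + exp(I*pi/4)/2 on |0>, -1/2 + exp(3*I*pi/4)/2 on |1>.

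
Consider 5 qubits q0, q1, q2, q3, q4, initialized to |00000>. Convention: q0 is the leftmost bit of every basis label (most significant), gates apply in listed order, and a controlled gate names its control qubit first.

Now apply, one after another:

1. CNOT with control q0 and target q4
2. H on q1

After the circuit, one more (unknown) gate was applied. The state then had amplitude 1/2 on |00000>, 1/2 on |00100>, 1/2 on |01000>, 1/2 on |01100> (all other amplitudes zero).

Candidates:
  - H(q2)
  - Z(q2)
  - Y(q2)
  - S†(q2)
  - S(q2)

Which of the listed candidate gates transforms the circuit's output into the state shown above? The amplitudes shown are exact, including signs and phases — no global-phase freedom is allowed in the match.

The unique candidate consistent with the amplitudes is H(q2).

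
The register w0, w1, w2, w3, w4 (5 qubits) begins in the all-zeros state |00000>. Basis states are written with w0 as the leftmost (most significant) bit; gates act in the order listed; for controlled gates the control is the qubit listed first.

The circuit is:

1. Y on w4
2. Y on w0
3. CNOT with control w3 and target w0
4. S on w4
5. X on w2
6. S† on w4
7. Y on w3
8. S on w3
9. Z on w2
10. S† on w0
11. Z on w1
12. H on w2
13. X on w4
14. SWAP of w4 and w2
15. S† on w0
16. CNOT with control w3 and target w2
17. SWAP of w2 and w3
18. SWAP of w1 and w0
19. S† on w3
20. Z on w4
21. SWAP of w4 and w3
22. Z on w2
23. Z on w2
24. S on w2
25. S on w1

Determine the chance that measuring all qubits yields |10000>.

A full measurement returns |10000> with probability 0.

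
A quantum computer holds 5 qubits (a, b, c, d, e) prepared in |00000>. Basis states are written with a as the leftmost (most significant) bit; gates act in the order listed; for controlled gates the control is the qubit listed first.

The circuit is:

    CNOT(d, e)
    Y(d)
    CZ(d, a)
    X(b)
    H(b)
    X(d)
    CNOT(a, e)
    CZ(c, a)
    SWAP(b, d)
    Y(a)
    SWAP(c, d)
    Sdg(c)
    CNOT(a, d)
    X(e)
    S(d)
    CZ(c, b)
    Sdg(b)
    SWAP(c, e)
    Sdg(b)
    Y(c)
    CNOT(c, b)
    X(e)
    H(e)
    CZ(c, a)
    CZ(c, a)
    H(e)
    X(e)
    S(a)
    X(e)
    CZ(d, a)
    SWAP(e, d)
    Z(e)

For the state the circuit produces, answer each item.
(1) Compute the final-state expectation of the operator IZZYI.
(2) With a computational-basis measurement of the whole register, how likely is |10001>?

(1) The observable IZZYI averages to -1. Key observation: gates 22-27 undo each other exactly, leaving only the rest of the circuit to track.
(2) The probability of measuring |10001> is 1/2.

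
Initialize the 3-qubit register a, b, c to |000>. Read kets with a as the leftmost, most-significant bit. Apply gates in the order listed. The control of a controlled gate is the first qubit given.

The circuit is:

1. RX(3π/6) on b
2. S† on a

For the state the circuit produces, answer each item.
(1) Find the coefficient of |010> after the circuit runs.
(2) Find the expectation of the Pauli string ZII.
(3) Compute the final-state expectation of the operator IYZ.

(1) The final state's coefficient on |010> equals -sqrt(2)*I/2.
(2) The expectation value of ZII is 1.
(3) The expectation value of IYZ is -1.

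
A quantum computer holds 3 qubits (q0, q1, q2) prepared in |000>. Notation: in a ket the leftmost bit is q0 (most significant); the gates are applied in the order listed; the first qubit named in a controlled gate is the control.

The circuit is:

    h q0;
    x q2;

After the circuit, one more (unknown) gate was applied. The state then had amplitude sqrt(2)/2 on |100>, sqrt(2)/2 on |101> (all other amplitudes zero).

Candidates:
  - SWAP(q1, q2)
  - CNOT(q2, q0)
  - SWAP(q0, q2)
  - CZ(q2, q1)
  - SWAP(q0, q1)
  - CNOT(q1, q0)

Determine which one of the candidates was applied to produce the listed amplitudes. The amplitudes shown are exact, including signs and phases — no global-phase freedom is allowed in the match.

The unique candidate consistent with the amplitudes is SWAP(q0, q2).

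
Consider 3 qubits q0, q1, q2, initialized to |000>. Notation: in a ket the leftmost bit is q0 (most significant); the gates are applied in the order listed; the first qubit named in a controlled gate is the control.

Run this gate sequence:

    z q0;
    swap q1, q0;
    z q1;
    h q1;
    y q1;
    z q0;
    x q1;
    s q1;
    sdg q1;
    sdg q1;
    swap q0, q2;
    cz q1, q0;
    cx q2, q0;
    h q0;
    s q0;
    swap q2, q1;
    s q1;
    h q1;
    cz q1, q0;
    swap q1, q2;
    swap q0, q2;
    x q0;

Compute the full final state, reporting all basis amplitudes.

The final amplitudes are sqrt(2)*I/4 on |000>, sqrt(2)/4 on |001>, -sqrt(2)/4 on |010>, sqrt(2)*I/4 on |011>, sqrt(2)*I/4 on |100>, -sqrt(2)/4 on |101>, -sqrt(2)/4 on |110>, -sqrt(2)*I/4 on |111>.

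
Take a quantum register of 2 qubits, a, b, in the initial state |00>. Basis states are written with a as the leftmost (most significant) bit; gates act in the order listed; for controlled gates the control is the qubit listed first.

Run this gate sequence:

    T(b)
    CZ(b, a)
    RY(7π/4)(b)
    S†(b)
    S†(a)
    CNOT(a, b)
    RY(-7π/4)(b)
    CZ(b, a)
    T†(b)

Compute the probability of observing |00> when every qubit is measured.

The probability of measuring |00> is 3/4.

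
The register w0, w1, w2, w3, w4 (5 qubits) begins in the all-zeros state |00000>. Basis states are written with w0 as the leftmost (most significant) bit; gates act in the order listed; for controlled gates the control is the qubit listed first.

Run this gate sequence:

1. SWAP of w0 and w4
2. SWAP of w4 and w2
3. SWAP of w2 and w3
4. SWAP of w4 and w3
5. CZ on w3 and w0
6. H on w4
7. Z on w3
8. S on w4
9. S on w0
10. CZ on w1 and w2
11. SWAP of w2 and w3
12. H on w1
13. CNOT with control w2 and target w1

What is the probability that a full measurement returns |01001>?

Outcome |01001> occurs with probability 1/4.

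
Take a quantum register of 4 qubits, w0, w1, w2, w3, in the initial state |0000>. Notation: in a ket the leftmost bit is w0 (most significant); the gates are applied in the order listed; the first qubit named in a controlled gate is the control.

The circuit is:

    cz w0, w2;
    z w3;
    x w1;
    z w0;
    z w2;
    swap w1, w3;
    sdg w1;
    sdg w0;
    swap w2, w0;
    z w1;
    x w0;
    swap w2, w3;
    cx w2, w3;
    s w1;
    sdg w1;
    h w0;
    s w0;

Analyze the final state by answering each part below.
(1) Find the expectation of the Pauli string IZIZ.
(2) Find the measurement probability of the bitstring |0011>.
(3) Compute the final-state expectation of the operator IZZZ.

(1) In the final state, IZIZ has expectation -1. Key observation: the block from step 14 through step 15 cancels to the identity and can be dropped.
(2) A full measurement returns |0011> with probability 1/2.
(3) The observable IZZZ averages to 1.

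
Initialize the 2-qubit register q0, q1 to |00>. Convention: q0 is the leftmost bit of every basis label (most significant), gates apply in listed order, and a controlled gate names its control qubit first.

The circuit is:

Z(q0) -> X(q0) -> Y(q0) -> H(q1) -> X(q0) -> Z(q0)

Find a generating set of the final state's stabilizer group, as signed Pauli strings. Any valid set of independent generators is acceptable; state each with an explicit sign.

One valid set of independent stabilizer generators is +IX, -ZI (any independent generating set of the same group is equally correct).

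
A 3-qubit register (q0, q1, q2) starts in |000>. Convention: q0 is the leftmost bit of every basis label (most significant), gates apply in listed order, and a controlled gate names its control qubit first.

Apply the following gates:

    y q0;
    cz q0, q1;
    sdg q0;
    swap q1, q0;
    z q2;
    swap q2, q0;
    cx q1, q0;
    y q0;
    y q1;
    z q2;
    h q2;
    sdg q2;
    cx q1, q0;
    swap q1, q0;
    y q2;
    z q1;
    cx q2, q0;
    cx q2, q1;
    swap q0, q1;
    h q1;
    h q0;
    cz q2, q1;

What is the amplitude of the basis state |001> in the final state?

|001> carries amplitude -sqrt(2)*I/4 in the final state.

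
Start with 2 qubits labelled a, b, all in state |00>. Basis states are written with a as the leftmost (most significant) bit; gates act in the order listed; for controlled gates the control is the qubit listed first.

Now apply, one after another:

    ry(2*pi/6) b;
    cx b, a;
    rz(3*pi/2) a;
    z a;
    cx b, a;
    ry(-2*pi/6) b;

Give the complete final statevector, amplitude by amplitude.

The resulting statevector has amplitude (-3 - I)*exp(I*pi/4)/4 on |00>, sqrt(6)/4 on |01>, 0 on |10>, 0 on |11>.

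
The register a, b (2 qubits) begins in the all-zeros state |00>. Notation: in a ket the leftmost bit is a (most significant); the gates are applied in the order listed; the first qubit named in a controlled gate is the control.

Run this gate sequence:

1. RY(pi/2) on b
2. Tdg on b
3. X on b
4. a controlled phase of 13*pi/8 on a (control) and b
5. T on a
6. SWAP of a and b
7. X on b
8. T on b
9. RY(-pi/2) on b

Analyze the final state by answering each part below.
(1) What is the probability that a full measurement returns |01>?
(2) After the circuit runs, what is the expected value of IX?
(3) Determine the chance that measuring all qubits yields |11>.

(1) The probability of measuring |01> is 1/4.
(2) The observable IX averages to 1.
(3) The probability of measuring |11> is 1/4.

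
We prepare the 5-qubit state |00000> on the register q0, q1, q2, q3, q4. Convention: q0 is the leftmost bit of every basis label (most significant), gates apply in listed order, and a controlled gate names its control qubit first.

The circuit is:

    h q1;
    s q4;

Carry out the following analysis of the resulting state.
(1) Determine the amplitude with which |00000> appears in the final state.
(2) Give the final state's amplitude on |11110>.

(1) The amplitude on |00000> is sqrt(2)/2.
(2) The amplitude on |11110> is 0.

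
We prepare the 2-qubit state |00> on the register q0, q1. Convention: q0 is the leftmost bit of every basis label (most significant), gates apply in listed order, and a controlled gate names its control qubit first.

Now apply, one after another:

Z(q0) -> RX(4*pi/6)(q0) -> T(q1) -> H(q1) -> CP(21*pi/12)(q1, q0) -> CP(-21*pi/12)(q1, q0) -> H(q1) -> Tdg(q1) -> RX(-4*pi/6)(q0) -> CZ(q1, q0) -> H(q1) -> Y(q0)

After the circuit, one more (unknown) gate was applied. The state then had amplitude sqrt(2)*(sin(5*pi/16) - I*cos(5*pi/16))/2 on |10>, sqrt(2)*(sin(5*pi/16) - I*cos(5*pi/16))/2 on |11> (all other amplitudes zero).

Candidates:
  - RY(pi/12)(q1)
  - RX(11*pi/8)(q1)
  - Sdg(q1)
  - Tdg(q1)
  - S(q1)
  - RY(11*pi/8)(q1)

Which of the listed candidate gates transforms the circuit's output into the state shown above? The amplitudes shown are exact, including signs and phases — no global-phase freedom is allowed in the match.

The applied gate was RX(11*pi/8)(q1). Key observation: the block from step 2 through step 9 cancels to the identity and can be dropped.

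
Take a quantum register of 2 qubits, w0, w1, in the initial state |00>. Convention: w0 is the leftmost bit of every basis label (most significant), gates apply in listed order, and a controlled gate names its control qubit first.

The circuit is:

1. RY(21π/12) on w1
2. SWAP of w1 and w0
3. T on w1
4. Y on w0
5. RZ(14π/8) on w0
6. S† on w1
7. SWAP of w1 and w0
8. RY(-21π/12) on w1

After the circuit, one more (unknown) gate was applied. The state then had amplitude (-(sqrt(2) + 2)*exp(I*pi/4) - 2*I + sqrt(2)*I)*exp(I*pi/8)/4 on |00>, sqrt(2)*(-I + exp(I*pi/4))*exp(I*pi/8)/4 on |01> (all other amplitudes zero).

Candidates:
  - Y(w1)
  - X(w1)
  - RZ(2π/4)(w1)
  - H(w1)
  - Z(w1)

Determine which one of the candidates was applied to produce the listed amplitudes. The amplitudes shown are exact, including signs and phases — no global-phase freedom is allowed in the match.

The applied gate was X(w1).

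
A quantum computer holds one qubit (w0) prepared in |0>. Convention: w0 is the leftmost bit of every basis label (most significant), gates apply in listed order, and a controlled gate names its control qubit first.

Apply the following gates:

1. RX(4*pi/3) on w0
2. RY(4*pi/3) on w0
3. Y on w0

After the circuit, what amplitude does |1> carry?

The final state's coefficient on |1> equals -3/4 + I/4.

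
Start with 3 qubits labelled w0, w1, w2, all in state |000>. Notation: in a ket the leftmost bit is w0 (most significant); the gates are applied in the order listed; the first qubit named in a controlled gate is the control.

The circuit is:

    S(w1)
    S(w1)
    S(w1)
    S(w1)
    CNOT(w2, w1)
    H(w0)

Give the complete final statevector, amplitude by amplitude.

The final amplitudes are sqrt(2)/2 on |000>, sqrt(2)/2 on |100>, and 0 on every other basis state. Key observation: steps 1-4 multiply out to the identity, so the circuit reduces to the remaining gates.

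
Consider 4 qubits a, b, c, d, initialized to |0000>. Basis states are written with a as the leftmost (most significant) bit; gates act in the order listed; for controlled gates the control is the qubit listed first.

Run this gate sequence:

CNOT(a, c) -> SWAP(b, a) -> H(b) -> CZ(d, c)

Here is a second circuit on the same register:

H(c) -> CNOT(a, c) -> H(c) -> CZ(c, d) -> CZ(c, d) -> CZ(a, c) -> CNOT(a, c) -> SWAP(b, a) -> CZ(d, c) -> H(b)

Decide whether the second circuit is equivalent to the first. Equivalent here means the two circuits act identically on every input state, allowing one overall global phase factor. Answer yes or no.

Yes: on every input state the two circuits agree up to one overall phase factor.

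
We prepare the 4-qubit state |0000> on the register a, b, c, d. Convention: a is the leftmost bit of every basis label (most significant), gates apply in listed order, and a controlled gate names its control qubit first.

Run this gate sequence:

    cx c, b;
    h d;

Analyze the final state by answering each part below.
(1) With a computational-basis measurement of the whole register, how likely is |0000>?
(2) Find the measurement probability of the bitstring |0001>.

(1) Outcome |0000> occurs with probability 1/2.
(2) A full measurement returns |0001> with probability 1/2.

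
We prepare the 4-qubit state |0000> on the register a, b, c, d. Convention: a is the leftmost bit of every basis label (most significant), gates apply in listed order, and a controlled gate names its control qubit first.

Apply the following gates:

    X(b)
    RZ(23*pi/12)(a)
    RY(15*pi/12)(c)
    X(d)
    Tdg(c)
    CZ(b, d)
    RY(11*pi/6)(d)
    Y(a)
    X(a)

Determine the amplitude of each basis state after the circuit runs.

The final amplitudes are sqrt(2 - sqrt(2))*(-sqrt(2) + sqrt(6))*exp(13*I*pi/24)/8 on |0100>, sqrt(2 - sqrt(2))*(sqrt(2) + sqrt(6))*exp(13*I*pi/24)/8 on |0101>, sqrt(sqrt(2) + 2)*(-sqrt(6) + sqrt(2))*exp(7*I*pi/24)/8 on |0110>, sqrt(sqrt(2) + 2)*(-sqrt(6) - sqrt(2))*exp(7*I*pi/24)/8 on |0111>, and 0 on every other basis state.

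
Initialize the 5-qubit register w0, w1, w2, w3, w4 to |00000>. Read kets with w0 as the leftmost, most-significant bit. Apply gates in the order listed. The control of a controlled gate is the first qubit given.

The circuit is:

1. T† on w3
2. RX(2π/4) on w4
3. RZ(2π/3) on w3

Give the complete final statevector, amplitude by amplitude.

The resulting statevector has amplitude -sqrt(2)*exp(2*I*pi/3)/2 on |00000>, -sqrt(2)*exp(I*pi/6)/2 on |00001>, and 0 on every other basis state.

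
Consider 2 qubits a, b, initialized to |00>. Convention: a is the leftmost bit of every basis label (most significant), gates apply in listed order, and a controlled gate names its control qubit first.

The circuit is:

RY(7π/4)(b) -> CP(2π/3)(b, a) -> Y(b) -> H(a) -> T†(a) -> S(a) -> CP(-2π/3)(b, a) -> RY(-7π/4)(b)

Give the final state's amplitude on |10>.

The amplitude on |10> is -exp(I*pi/12)/4 + exp(3*I*pi/4)/4.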